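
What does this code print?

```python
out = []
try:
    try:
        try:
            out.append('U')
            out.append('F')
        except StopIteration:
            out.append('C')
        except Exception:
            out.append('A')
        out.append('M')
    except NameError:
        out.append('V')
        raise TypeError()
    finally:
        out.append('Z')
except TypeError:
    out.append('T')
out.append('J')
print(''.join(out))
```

Execution trace: 'U' (inner try body) → 'F' (inner try body, no exception) → 'M' (try body, no exception) → 'Z' (finally) → 'J' (after the try/except). Output: UFMZJ

Answer: UFMZJ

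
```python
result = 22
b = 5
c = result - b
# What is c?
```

Trace:
`result = 22` → result = 22
`b = 5` → b = 5
`c = result - b` → c = 17
So c = 17

Answer: 17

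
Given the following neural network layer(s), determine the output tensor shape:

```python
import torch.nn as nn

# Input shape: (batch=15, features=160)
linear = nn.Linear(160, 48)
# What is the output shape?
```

Input: (15, 160) -> Output: (15, 48)

Answer: (15, 48)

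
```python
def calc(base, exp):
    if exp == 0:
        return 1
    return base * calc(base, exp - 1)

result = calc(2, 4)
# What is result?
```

calc(2, 4) = 2 * 2 * 2 * 2 = 16

Answer: 16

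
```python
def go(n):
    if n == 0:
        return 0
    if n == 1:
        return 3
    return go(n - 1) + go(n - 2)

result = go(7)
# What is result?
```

Build up from base cases: go(0)=0, go(1)=3, go(2)=3, go(3)=6, go(4)=9, go(5)=15, go(6)=24, ..., go(7)=39

Answer: 39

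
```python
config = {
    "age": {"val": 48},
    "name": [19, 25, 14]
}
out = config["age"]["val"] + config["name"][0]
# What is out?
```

Trace:
`config = { ...` → config = {'age': {'val': 48}, 'name': [19, 25, 14]}
`out = config["age"]["val"] + config["name"][0]` → out = 67
So out = 67

Answer: 67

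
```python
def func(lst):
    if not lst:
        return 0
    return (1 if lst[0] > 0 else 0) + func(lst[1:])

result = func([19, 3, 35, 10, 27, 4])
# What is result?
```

Count of positive elements in [19, 3, 35, 10, 27, 4] = 6

Answer: 6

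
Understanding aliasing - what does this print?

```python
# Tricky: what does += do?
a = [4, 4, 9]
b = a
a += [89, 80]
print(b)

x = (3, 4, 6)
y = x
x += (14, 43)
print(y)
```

Key concept: += behavior differs for mutable vs immutable.
Step by step:
`a = [4, 4, 9]` → a = [4, 4, 9]
`b = a` → b = [4, 4, 9] (same object as a)
`a += [89, 80]` → a = [4, 4, 9, 89, 80] (same object as b); b = [4, 4, 9, 89, 80] (same object as a)
`print(b)` → prints [4, 4, 9, 89, 80]
`x = (3, 4, 6)` → x = (3, 4, 6)
`y = x` → y = (3, 4, 6)
`x += (14, 43)` → x = (3, 4, 6, 14, 43)
`print(y)` → prints (3, 4, 6)

Answer:
[4, 4, 9, 89, 80]
(3, 4, 6)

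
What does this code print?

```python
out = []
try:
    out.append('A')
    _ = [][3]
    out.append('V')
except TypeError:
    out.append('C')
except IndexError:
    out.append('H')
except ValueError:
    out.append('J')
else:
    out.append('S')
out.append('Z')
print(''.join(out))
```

Execution trace: 'A' (try body) → 'H' (except IndexError) → 'Z' (after the try/except). Output: AHZ

Answer: AHZ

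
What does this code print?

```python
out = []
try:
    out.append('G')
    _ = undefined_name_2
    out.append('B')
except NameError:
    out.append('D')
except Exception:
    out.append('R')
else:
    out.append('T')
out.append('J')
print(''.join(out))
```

Execution trace: 'G' (try body) → 'D' (except NameError) → 'J' (after the try/except). Output: GDJ

Answer: GDJ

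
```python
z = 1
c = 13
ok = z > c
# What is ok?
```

Trace:
`z = 1` → z = 1
`c = 13` → c = 13
`ok = z > c` → ok = False
So ok = False

Answer: False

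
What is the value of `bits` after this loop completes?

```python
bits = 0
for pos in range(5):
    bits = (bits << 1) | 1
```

Build 5 consecutive 1-bits: 0b11111
`bits` takes the values: 0 → 1 → 3 → 7 → 15 → 31

Answer: 31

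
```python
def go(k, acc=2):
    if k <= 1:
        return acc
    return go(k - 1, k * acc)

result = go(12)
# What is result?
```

Accumulator trace (n, acc): (12, 2) -> (11, 24) -> (10, 264) -> (9, 2640) -> (8, 23760) -> (7, 190080) -> (6, 1330560) -> (5, 7983360) -> (4, 39916800) -> (3, 159667200) -> (2, 479001600) -> (1, 958003200) -> return 958003200

Answer: 958003200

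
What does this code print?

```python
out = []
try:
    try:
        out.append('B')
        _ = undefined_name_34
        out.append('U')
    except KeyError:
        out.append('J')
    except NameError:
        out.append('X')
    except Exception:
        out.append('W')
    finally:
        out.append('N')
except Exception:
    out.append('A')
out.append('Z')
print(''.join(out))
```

Execution trace: 'B' (inner try body) → 'X' (inner except NameError) → 'N' (inner finally) → 'Z' (after the try/except). Output: BXNZ

Answer: BXNZ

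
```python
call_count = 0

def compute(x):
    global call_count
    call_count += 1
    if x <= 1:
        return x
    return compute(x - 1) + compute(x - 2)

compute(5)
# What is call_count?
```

Calls(x) = 1 + Calls(x-1) + Calls(x-2); Calls(0)=Calls(1)=1. For x=5 this gives 15.

Answer: 15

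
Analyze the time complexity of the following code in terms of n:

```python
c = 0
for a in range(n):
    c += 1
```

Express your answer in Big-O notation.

Each loop level contributes: n. Multiplying the contributions gives O(n).

Answer: O(n)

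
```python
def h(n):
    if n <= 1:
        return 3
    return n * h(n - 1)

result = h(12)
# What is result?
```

h(12) = 12 * 11 * 10 * 9 * 8 * 7 * 6 * 5 * 4 * 3 * 2 * 3 = 1437004800

Answer: 1437004800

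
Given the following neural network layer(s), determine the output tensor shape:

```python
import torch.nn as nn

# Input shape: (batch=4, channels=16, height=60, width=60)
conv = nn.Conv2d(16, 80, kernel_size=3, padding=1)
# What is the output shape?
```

Input: (4, 16, 60, 60) -> Output: (4, 80, 60, 60)

Answer: (4, 80, 60, 60)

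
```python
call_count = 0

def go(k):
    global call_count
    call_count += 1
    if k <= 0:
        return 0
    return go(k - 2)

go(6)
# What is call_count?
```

Linear recursion stepping by 2: 4 calls from k=6 down to ≤0.

Answer: 4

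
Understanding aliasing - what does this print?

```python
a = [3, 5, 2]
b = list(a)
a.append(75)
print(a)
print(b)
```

Key concept: list() constructor creates copy.
Step by step:
`a = [3, 5, 2]` → a = [3, 5, 2]
`b = list(a)` → b = [3, 5, 2]
`a.append(75)` → a = [3, 5, 2, 75]
`print(a)` → prints [3, 5, 2, 75]
`print(b)` → prints [3, 5, 2]

Answer:
[3, 5, 2, 75]
[3, 5, 2]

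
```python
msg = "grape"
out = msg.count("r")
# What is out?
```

Trace:
`msg = "grape"` → msg = 'grape'
`out = msg.count("r")` → out = 1
So out = 1

Answer: 1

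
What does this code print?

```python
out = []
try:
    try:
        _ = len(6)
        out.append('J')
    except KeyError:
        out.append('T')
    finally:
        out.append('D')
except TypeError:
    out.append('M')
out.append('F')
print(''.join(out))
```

Execution trace: 'D' (finally) → 'M' (outer except TypeError) → 'F' (after the try/except). Output: DMF

Answer: DMF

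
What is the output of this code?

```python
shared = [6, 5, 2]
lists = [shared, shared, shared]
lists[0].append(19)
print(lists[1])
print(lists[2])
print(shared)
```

Key concept: list of same reference.
Step by step:
`shared = [6, 5, 2]` → shared = [6, 5, 2]
`lists = [shared, shared, shared]` → lists = [[6, 5, 2], [6, 5, 2], [6, 5, 2]]
`lists[0].append(19)` → shared = [6, 5, 2, 19]; lists = [[6, 5, 2, 19], [6, 5, 2, 19], [6, 5, 2, 19]]
`print(lists[1])` → prints [6, 5, 2, 19]
`print(lists[2])` → prints [6, 5, 2, 19]
`print(shared)` → prints [6, 5, 2, 19]

Answer:
[6, 5, 2, 19]
[6, 5, 2, 19]
[6, 5, 2, 19]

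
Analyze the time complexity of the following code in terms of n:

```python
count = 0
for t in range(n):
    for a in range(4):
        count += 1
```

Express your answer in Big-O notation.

Each loop level contributes: n × 1. Multiplying the contributions gives O(n).

Answer: O(n)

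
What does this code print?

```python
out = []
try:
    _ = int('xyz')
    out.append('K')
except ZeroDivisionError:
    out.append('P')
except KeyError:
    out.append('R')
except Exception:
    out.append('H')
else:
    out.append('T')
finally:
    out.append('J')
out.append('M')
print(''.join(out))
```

Execution trace: 'H' (except Exception) → 'J' (finally) → 'M' (after the try/except). Output: HJM

Answer: HJM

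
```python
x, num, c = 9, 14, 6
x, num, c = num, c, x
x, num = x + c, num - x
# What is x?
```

Trace:
`x, num, c = 9, 14, 6` → x = 9; num = 14; c = 6
`x, num, c = num, c, x` → x = 14; num = 6; c = 9
`x, num = x + c, num - x` → x = 23; num = -8
So x = 23

Answer: 23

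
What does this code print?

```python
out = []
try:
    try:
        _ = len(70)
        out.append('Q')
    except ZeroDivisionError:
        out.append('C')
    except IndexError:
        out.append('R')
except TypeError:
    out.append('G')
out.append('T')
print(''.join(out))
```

Execution trace: 'G' (outer except TypeError) → 'T' (after the try/except). Output: GT

Answer: GT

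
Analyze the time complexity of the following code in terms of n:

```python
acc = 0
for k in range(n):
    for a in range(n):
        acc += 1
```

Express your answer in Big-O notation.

Each loop level contributes: n × n. Multiplying the contributions gives O(n^2).

Answer: O(n^2)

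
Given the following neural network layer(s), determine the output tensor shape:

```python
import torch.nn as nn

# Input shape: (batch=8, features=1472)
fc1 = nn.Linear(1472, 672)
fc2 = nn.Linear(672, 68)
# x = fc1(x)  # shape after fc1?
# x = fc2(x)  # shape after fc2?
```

Input: (8, 1472) -> after fc1: (8, 672) -> Output: (8, 68)

Answer: (8, 68)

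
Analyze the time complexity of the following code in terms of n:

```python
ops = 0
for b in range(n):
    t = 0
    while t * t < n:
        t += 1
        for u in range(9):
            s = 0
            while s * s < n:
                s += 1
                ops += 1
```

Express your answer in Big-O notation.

Each loop level contributes: n × √n × 1 × √n. Multiplying the contributions gives O(n^2).

Answer: O(n^2)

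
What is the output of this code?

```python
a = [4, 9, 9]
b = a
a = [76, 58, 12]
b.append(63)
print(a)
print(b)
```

Key concept: rebinding vs mutation: a is rebound to a new list, b still points at the original.
Step by step:
`a = [4, 9, 9]` → a = [4, 9, 9]
`b = a` → b = [4, 9, 9] (same object as a)
`a = [76, 58, 12]` → a = [76, 58, 12]
`b.append(63)` → b = [4, 9, 9, 63]
`print(a)` → prints [76, 58, 12]
`print(b)` → prints [4, 9, 9, 63]

Answer:
[76, 58, 12]
[4, 9, 9, 63]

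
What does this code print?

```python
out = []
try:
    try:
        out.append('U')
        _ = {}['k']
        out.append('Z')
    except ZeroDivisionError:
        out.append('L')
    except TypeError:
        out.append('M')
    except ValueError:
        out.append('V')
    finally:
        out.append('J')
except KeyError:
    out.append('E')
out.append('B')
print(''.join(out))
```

Execution trace: 'U' (try body) → 'J' (finally) → 'E' (outer except KeyError) → 'B' (after the try/except). Output: UJEB

Answer: UJEB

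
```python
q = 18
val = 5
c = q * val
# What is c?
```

Trace:
`q = 18` → q = 18
`val = 5` → val = 5
`c = q * val` → c = 90
So c = 90

Answer: 90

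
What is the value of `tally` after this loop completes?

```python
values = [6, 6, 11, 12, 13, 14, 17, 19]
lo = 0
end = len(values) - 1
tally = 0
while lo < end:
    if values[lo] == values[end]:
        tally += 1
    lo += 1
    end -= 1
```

Count matching pairs from ends
`tally` takes the values: 0

Answer: 0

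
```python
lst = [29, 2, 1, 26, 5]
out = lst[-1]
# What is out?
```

Trace:
`lst = [29, 2, 1, 26, 5]` → lst = [29, 2, 1, 26, 5]
`out = lst[-1]` → out = 5
So out = 5

Answer: 5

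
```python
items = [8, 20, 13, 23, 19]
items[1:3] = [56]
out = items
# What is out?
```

Trace:
`items = [8, 20, 13, 23, 19]` → items = [8, 20, 13, 23, 19]
`items[1:3] = [56]` → items = [8, 56, 23, 19]
`out = items` → out = [8, 56, 23, 19]
So out = [8, 56, 23, 19]

Answer: [8, 56, 23, 19]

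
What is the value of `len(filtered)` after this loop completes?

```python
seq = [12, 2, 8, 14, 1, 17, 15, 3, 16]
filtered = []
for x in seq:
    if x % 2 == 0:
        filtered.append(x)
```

Count even numbers in [12, 2, 8, 14, 1, 17, 15, 3, 16]
`filtered` takes the values: [] → [12] → [12, 2] → [12, 2, 8] → [12, 2, 8, 14] → [12, 2, 8, 14, 16]
So `len(filtered)` = 5

Answer: 5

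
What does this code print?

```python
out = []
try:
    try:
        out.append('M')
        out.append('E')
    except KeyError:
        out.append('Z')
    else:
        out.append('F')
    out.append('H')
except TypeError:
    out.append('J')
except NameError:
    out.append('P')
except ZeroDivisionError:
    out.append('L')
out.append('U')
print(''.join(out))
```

Execution trace: 'M' (inner try body) → 'E' (inner try body, no exception) → 'F' (inner else) → 'H' (try body, no exception) → 'U' (after the try/except). Output: MEFHU

Answer: MEFHU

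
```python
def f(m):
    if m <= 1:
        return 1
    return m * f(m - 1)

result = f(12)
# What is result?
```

f(12) = 12 * 11 * 10 * 9 * 8 * 7 * 6 * 5 * 4 * 3 * 2 * 1 = 479001600

Answer: 479001600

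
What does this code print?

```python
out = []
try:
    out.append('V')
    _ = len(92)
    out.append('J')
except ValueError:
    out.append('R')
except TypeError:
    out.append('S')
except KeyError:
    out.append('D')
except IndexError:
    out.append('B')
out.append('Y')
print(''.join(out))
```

Execution trace: 'V' (try body) → 'S' (except TypeError) → 'Y' (after the try/except). Output: VSY

Answer: VSY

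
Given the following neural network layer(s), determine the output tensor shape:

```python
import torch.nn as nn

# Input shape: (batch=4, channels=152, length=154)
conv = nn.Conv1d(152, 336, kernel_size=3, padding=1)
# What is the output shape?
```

Input: (4, 152, 154) -> Output: (4, 336, 154)

Answer: (4, 336, 154)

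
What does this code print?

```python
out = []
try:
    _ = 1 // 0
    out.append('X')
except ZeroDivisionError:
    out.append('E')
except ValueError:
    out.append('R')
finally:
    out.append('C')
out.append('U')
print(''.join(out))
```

Execution trace: 'E' (except ZeroDivisionError) → 'C' (finally) → 'U' (after the try/except). Output: ECU

Answer: ECU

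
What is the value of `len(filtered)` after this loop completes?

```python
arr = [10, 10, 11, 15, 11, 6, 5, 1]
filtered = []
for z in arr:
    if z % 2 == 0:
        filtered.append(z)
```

Count even numbers in [10, 10, 11, 15, 11, 6, 5, 1]
`filtered` takes the values: [] → [10] → [10, 10] → [10, 10, 6]
So `len(filtered)` = 3

Answer: 3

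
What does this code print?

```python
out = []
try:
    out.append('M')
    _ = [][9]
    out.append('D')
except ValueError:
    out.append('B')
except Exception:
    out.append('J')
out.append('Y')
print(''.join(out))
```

Execution trace: 'M' (try body) → 'J' (except Exception) → 'Y' (after the try/except). Output: MJY

Answer: MJY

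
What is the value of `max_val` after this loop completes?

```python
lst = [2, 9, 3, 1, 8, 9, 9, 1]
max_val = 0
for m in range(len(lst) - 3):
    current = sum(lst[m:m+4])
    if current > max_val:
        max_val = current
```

Max sum of 4-element window in [2, 9, 3, 1, 8, 9, 9, 1]
`max_val` takes the values: 0 → 15 → 21 → 27

Answer: 27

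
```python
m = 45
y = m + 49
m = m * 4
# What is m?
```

Trace:
`m = 45` → m = 45
`y = m + 49` → y = 94
`m = m * 4` → m = 180
So m = 180

Answer: 180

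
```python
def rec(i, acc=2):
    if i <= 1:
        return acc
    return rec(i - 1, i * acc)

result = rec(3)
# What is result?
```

Accumulator trace (n, acc): (3, 2) -> (2, 6) -> (1, 12) -> return 12

Answer: 12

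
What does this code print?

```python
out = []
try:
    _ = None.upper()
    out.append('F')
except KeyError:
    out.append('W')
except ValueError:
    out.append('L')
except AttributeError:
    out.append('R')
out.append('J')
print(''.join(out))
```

Execution trace: 'R' (except AttributeError) → 'J' (after the try/except). Output: RJ

Answer: RJ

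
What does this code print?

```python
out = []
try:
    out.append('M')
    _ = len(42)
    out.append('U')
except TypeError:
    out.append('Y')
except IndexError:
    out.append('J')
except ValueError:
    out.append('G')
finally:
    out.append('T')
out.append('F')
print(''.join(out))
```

Execution trace: 'M' (try body) → 'Y' (except TypeError) → 'T' (finally) → 'F' (after the try/except). Output: MYTF

Answer: MYTF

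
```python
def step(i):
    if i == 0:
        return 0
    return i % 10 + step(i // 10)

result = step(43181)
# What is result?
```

Sum of digits of 43181: 1 + 8 + 1 + 3 + 4 = 17

Answer: 17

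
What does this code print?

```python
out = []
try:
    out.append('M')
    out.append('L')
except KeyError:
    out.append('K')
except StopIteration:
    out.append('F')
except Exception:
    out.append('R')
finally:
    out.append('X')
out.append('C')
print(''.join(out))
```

Execution trace: 'M' (try body) → 'L' (try body, no exception) → 'X' (finally) → 'C' (after the try/except). Output: MLXC

Answer: MLXC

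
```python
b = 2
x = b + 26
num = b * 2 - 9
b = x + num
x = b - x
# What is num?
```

Trace:
`b = 2` → b = 2
`x = b + 26` → x = 28
`num = b * 2 - 9` → num = -5
`b = x + num` → b = 23
`x = b - x` → x = -5
So num = -5

Answer: -5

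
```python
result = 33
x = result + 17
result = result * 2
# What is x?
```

Trace:
`result = 33` → result = 33
`x = result + 17` → x = 50
`result = result * 2` → result = 66
So x = 50

Answer: 50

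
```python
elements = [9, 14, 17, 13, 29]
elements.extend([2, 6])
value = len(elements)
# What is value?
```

Trace:
`elements = [9, 14, 17, 13, 29]` → elements = [9, 14, 17, 13, 29]
`elements.extend([2, 6])` → elements = [9, 14, 17, 13, 29, 2, 6]
`value = len(elements)` → value = 7
So value = 7

Answer: 7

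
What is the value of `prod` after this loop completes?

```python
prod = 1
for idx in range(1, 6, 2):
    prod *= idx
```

Product of 1, 3, 5, ... up to 5
`prod` takes the values: 1 → 3 → 15

Answer: 15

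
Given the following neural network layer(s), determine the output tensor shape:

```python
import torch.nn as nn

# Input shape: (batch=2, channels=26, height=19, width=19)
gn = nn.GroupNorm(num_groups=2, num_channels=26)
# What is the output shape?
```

Input: (2, 26, 19, 19) -> Output: (2, 26, 19, 19)

Answer: (2, 26, 19, 19)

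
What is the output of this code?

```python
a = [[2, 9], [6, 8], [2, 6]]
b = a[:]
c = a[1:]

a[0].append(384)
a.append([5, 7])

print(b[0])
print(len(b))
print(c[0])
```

Key concept: slice with nested mutation.
Step by step:
`a = [[2, 9], [6, 8], [2, 6]]` → a = [[2, 9], [6, 8], [2, 6]]
`b = a[:]` → b = [[2, 9], [6, 8], [2, 6]]
`c = a[1:]` → c = [[6, 8], [2, 6]]
`a[0].append(384)` → a = [[2, 9, 384], [6, 8], [2, 6]]; b = [[2, 9, 384], [6, 8], [2, 6]]
`a.append([5, 7])` → a = [[2, 9, 384], [6, 8], [2, 6], [5, 7]]
`print(b[0])` → prints [2, 9, 384]
`print(len(b))` → prints 3
`print(c[0])` → prints [6, 8]

Answer:
[2, 9, 384]
3
[6, 8]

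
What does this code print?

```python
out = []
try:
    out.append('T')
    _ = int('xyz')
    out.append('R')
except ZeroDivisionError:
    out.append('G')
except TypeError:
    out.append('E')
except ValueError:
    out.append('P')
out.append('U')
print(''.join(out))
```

Execution trace: 'T' (try body) → 'P' (except ValueError) → 'U' (after the try/except). Output: TPU

Answer: TPU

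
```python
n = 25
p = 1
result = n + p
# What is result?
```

Trace:
`n = 25` → n = 25
`p = 1` → p = 1
`result = n + p` → result = 26
So result = 26

Answer: 26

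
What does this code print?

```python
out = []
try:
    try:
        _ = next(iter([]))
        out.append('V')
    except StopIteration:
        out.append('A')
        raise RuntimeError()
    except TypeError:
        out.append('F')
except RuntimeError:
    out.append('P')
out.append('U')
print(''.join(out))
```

Execution trace: 'A' (inner except StopIteration) → 'P' (outer except RuntimeError) → 'U' (after the try/except). Output: APU

Answer: APU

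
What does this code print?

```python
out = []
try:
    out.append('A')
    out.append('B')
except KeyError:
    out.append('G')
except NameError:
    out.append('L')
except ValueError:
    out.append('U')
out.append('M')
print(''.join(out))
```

Execution trace: 'A' (try body) → 'B' (try body, no exception) → 'M' (after the try/except). Output: ABM

Answer: ABM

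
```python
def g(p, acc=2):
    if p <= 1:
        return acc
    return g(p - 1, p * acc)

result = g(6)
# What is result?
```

Accumulator trace (n, acc): (6, 2) -> (5, 12) -> (4, 60) -> (3, 240) -> (2, 720) -> (1, 1440) -> return 1440

Answer: 1440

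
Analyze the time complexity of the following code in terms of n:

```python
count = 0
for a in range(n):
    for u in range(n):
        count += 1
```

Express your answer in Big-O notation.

Each loop level contributes: n × n. Multiplying the contributions gives O(n^2).

Answer: O(n^2)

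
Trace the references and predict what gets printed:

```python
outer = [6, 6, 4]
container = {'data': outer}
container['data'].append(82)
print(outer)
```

Key concept: dict holds reference to list.
Step by step:
`outer = [6, 6, 4]` → outer = [6, 6, 4]
`container = {'data': outer}` → container = {'data': [6, 6, 4]}
`container['data'].append(82)` → outer = [6, 6, 4, 82]; container = {'data': [6, 6, 4, 82]}
`print(outer)` → prints [6, 6, 4, 82]

Answer: [6, 6, 4, 82]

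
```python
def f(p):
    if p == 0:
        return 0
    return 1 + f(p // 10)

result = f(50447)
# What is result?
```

Count of digits of 50447: 5

Answer: 5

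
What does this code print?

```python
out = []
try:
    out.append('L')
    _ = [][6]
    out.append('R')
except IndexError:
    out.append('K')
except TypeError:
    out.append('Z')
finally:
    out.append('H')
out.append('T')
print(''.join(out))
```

Execution trace: 'L' (try body) → 'K' (except IndexError) → 'H' (finally) → 'T' (after the try/except). Output: LKHT

Answer: LKHT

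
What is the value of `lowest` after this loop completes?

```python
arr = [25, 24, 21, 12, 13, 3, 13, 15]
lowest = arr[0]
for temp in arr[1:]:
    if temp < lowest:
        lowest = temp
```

Minimum of [25, 24, 21, 12, 13, 3, 13, 15]
`lowest` takes the values: 25 → 24 → 21 → 12 → 3

Answer: 3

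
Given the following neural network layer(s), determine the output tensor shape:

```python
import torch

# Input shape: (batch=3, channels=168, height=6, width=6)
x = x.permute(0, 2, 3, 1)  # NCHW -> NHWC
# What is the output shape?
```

Input: (3, 168, 6, 6) -> Output: (3, 6, 6, 168)

Answer: (3, 6, 6, 168)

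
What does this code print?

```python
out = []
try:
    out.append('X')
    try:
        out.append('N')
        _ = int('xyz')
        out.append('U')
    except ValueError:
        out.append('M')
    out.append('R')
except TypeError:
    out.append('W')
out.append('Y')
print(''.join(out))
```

Execution trace: 'X' (try body) → 'N' (inner try body) → 'M' (inner except ValueError) → 'R' (try body, no exception) → 'Y' (after the try/except). Output: XNMRY

Answer: XNMRY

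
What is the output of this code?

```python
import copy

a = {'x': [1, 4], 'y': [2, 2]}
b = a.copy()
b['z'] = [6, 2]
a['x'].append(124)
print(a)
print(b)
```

Key concept: shallow copy of dict with mutable values.
Step by step:
`a = {'x': [1, 4], 'y': [2, 2]}` → a = {'x': [1, 4], 'y': [2, 2]}
`b = a.copy()` → b = {'x': [1, 4], 'y': [2, 2]}
`b['z'] = [6, 2]` → b = {'x': [1, 4], 'y': [2, 2], 'z': [6, 2]}
`a['x'].append(124)` → a = {'x': [1, 4, 124], 'y': [2, 2]}; b = {'x': [1, 4, 124], 'y': [2, 2], 'z': [6, 2]}
`print(a)` → prints {'x': [1, 4, 124], 'y': [2, 2]}
`print(b)` → prints {'x': [1, 4, 124], 'y': [2, 2], 'z': [6, 2]}

Answer:
{'x': [1, 4, 124], 'y': [2, 2]}
{'x': [1, 4, 124], 'y': [2, 2], 'z': [6, 2]}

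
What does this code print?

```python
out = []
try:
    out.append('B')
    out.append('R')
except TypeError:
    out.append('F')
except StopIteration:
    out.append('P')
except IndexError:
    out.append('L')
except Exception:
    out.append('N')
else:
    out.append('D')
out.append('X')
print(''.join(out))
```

Execution trace: 'B' (try body) → 'R' (try body, no exception) → 'D' (else) → 'X' (after the try/except). Output: BRDX

Answer: BRDX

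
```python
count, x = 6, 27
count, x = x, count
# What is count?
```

Trace:
`count, x = 6, 27` → count = 6; x = 27
`count, x = x, count` → count = 27; x = 6
So count = 27

Answer: 27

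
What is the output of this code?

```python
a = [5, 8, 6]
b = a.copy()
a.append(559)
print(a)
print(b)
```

Key concept: list.copy() creates independent copy.
Step by step:
`a = [5, 8, 6]` → a = [5, 8, 6]
`b = a.copy()` → b = [5, 8, 6]
`a.append(559)` → a = [5, 8, 6, 559]
`print(a)` → prints [5, 8, 6, 559]
`print(b)` → prints [5, 8, 6]

Answer:
[5, 8, 6, 559]
[5, 8, 6]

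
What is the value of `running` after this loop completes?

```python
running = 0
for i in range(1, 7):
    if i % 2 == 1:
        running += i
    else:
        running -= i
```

Add odd, subtract even
`running` takes the values: 0 → 1 → -1 → 2 → -2 → 3 → -3

Answer: -3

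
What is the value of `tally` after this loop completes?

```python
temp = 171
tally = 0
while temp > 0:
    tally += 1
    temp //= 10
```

Count digits by repeated division by 10
`tally` takes the values: 0 → 1 → 2 → 3

Answer: 3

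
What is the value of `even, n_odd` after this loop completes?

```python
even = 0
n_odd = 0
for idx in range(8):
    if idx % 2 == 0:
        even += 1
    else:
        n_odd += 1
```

Count evens and odds in range(8)
`even, n_odd` takes the values: (0, 0) → (1, 0) → (1, 1) → (2, 1) → (2, 2) → (3, 2) → (3, 3) → (4, 3) → (4, 4)

Answer: 4, 4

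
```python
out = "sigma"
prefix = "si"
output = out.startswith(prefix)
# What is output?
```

Trace:
`out = "sigma"` → out = 'sigma'
`prefix = "si"` → prefix = 'si'
`output = out.startswith(prefix)` → output = True
So output = True

Answer: True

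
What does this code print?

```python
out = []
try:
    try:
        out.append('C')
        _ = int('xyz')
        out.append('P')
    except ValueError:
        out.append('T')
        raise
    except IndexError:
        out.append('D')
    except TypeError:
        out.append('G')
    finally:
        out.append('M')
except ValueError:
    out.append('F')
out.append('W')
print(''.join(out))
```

Execution trace: 'C' (inner try body) → 'T' (inner except ValueError) → 'M' (inner finally) → 'F' (outer except ValueError) → 'W' (after the try/except). Output: CTMFW

Answer: CTMFW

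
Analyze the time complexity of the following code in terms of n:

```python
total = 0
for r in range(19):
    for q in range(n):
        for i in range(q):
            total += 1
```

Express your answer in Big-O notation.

Each loop level contributes: 1 × n × n. Multiplying the contributions gives O(n^2).

Answer: O(n^2)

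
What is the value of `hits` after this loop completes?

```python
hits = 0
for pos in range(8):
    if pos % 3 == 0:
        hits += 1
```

Count numbers divisible by 3 in range(8)
`hits` takes the values: 0 → 1 → 2 → 3

Answer: 3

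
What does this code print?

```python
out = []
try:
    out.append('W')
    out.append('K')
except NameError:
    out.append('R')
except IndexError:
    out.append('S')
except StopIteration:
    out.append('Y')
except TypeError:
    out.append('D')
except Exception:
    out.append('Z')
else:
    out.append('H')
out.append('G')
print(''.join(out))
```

Execution trace: 'W' (try body) → 'K' (try body, no exception) → 'H' (else) → 'G' (after the try/except). Output: WKHG

Answer: WKHG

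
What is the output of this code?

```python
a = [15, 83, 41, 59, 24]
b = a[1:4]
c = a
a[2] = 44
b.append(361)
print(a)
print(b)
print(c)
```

Key concept: slice vs alias.
Step by step:
`a = [15, 83, 41, 59, 24]` → a = [15, 83, 41, 59, 24]
`b = a[1:4]` → b = [83, 41, 59]
`c = a` → c = [15, 83, 41, 59, 24] (same object as a)
`a[2] = 44` → a = [15, 83, 44, 59, 24] (same object as c); c = [15, 83, 44, 59, 24] (same object as a)
`b.append(361)` → b = [83, 41, 59, 361]
`print(a)` → prints [15, 83, 44, 59, 24]
`print(b)` → prints [83, 41, 59, 361]
`print(c)` → prints [15, 83, 44, 59, 24]

Answer:
[15, 83, 44, 59, 24]
[83, 41, 59, 361]
[15, 83, 44, 59, 24]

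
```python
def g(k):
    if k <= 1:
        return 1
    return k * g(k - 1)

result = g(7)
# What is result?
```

g(7) = 7 * 6 * 5 * 4 * 3 * 2 * 1 = 5040

Answer: 5040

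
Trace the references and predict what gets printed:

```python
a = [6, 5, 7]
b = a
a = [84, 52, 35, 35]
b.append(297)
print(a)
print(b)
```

Key concept: rebinding vs mutation: a is rebound to a new list, b still points at the original.
Step by step:
`a = [6, 5, 7]` → a = [6, 5, 7]
`b = a` → b = [6, 5, 7] (same object as a)
`a = [84, 52, 35, 35]` → a = [84, 52, 35, 35]
`b.append(297)` → b = [6, 5, 7, 297]
`print(a)` → prints [84, 52, 35, 35]
`print(b)` → prints [6, 5, 7, 297]

Answer:
[84, 52, 35, 35]
[6, 5, 7, 297]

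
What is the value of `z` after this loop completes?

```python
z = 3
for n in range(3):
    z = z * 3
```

Multiply by 3, 3 times: 3 * 3^3 = 81
`z` takes the values: 3 → 9 → 27 → 81

Answer: 81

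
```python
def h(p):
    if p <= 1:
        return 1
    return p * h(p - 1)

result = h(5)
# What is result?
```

h(5) = 5 * 4 * 3 * 2 * 1 = 120

Answer: 120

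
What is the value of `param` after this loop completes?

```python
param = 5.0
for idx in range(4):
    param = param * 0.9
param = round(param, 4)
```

Exponential decay: 5.0 * 0.9^4
`param` takes the values: 5.0 → 4.5 → 4.05 → 3.645 → 3.2805

Answer: 3.2805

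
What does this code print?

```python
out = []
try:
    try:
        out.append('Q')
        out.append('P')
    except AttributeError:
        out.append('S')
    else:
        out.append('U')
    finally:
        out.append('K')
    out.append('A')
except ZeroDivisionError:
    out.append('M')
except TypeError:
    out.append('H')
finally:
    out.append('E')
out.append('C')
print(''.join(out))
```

Execution trace: 'Q' (inner try body) → 'P' (inner try body, no exception) → 'U' (inner else) → 'K' (inner finally) → 'A' (try body, no exception) → 'E' (finally) → 'C' (after the try/except). Output: QPUKAEC

Answer: QPUKAEC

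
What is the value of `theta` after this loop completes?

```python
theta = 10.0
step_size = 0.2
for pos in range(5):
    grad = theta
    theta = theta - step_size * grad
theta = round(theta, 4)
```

Gradient descent: w = 10.0 * (1 - 0.2)^5
`theta` takes the values: 10.0 → 8.0 → 6.4 → 5.12 → 4.096 → 3.2768

Answer: 3.2768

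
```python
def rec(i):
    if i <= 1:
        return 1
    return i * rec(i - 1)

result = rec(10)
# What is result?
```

rec(10) = 10 * 9 * 8 * 7 * 6 * 5 * 4 * 3 * 2 * 1 = 3628800

Answer: 3628800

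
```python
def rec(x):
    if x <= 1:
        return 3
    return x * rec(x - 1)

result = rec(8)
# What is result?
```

rec(8) = 8 * 7 * 6 * 5 * 4 * 3 * 2 * 3 = 120960

Answer: 120960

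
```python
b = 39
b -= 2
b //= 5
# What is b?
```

Trace:
`b = 39` → b = 39
`b -= 2` → b = 37
`b //= 5` → b = 7
So b = 7

Answer: 7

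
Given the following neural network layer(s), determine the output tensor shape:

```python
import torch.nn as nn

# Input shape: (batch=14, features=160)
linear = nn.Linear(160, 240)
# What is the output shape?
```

Input: (14, 160) -> Output: (14, 240)

Answer: (14, 240)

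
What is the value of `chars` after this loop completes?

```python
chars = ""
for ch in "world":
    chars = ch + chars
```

Reverse 'world'
`chars` takes the values: "" → "w" → "ow" → "row" → "lrow" → "dlrow"

Answer: "dlrow"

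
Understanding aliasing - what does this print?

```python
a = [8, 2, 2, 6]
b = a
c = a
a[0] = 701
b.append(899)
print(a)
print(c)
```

Key concept: multiple aliases.
Step by step:
`a = [8, 2, 2, 6]` → a = [8, 2, 2, 6]
`b = a` → b = [8, 2, 2, 6] (same object as a)
`c = a` → c = [8, 2, 2, 6] (same object as a, b)
`a[0] = 701` → a = [701, 2, 2, 6] (same object as b, c); b = [701, 2, 2, 6] (same object as a, c); c = [701, 2, 2, 6] (same object as a, b)
`b.append(899)` → a = [701, 2, 2, 6, 899] (same object as b, c); b = [701, 2, 2, 6, 899] (same object as a, c); c = [701, 2, 2, 6, 899] (same object as a, b)
`print(a)` → prints [701, 2, 2, 6, 899]
`print(c)` → prints [701, 2, 2, 6, 899]

Answer:
[701, 2, 2, 6, 899]
[701, 2, 2, 6, 899]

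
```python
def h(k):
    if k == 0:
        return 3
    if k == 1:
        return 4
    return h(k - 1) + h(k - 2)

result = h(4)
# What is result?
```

Build up from base cases: h(0)=3, h(1)=4, h(2)=7, h(3)=11, h(4)=18

Answer: 18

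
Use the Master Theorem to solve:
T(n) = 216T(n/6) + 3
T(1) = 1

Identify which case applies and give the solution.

a=216, b=6, f(n)=3. log_6(216) = 3. Since c=0 < 3, Case 1 applies: T(n) = Θ(n^log_b(a)) = O(n^3).

Answer: O(n^3) - Case 1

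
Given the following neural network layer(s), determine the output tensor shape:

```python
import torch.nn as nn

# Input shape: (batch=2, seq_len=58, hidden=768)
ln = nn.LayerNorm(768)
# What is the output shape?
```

Input: (2, 58, 768) -> Output: (2, 58, 768)

Answer: (2, 58, 768)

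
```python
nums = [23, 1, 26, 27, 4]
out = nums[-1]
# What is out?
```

Trace:
`nums = [23, 1, 26, 27, 4]` → nums = [23, 1, 26, 27, 4]
`out = nums[-1]` → out = 4
So out = 4

Answer: 4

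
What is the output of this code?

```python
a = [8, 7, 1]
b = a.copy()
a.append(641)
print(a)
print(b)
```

Key concept: list.copy() creates independent copy.
Step by step:
`a = [8, 7, 1]` → a = [8, 7, 1]
`b = a.copy()` → b = [8, 7, 1]
`a.append(641)` → a = [8, 7, 1, 641]
`print(a)` → prints [8, 7, 1, 641]
`print(b)` → prints [8, 7, 1]

Answer:
[8, 7, 1, 641]
[8, 7, 1]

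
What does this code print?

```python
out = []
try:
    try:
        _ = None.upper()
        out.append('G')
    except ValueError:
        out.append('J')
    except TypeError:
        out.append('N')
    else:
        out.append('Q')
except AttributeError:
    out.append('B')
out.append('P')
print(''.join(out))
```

Execution trace: 'B' (outer except AttributeError) → 'P' (after the try/except). Output: BP

Answer: BP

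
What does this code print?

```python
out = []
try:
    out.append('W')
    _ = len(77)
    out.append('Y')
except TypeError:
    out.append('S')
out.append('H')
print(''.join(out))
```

Execution trace: 'W' (try body) → 'S' (except TypeError) → 'H' (after the try/except). Output: WSH

Answer: WSH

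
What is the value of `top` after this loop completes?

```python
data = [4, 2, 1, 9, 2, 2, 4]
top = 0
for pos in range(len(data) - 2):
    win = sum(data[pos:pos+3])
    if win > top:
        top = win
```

Max sum of 3-element window in [4, 2, 1, 9, 2, 2, 4]
`top` takes the values: 0 → 7 → 12 → 13

Answer: 13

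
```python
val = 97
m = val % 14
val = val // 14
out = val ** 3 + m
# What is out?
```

Trace:
`val = 97` → val = 97
`m = val % 14` → m = 13
`val = val // 14` → val = 6
`out = val ** 3 + m` → out = 229
So out = 229

Answer: 229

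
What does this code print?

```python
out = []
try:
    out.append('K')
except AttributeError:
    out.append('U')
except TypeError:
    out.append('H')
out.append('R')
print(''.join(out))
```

Execution trace: 'K' (try body, no exception) → 'R' (after the try/except). Output: KR

Answer: KR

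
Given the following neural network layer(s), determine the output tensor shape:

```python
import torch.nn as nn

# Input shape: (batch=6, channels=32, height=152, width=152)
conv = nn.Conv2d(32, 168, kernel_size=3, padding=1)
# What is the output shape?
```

Input: (6, 32, 152, 152) -> Output: (6, 168, 152, 152)

Answer: (6, 168, 152, 152)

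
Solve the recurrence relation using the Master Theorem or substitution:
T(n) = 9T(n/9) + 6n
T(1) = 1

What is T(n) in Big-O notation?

By Master Theorem: a=9, b=9, f(n)=6n. Since log_9(9) = 1 and f(n) = Θ(n^1), Case 2 applies. T(n) = O(n log n).

Answer: O(n log n)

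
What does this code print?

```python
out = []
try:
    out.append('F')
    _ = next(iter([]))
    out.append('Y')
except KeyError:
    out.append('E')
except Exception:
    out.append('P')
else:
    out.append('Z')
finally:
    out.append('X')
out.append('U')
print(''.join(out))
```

Execution trace: 'F' (try body) → 'P' (except Exception) → 'X' (finally) → 'U' (after the try/except). Output: FPXU

Answer: FPXU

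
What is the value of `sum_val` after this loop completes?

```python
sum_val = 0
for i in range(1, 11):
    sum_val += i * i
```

Sum of squares 1² to 10² = 385
`sum_val` takes the values: 0 → 1 → 5 → 14 → 30 → 55 → 91 → 140 → 204 → 285 → 385

Answer: 385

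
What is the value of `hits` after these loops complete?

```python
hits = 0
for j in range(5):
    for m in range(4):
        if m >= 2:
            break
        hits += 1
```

Inner breaks at 2, outer runs 5 times
`hits` takes the values: 0 → 1 → 2 → 3 → 4 → 5 → 6 → 7 → 8 → 9 → 10

Answer: 10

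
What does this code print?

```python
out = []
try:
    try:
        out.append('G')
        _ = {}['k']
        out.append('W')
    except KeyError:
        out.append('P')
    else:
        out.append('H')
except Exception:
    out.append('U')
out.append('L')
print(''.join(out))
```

Execution trace: 'G' (inner try body) → 'P' (inner except KeyError) → 'L' (after the try/except). Output: GPL

Answer: GPL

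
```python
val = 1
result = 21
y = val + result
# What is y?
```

Trace:
`val = 1` → val = 1
`result = 21` → result = 21
`y = val + result` → y = 22
So y = 22

Answer: 22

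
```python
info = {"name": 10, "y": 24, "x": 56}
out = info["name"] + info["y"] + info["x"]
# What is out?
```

Trace:
`info = {"name": 10, "y": 24, "x": 56}` → info = {'name': 10, 'y': 24, 'x': 56}
`out = info["name"] + info["y"] + info["x"]` → out = 90
So out = 90

Answer: 90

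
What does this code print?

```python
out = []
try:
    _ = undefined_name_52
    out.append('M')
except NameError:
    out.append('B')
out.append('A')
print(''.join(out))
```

Execution trace: 'B' (except NameError) → 'A' (after the try/except). Output: BA

Answer: BA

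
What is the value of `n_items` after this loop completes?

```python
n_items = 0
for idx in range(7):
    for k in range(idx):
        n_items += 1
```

Triangle number: 0+1+2+...+6
`n_items` takes the values: 0 → 1 → 2 → 3 → 4 → 5 → 6 → 7 → 8 → 9 → 10 → 11 → 12 → 13 → 14 → 15 → 16 → 17 → 18 → 19 → 20 → 21

Answer: 21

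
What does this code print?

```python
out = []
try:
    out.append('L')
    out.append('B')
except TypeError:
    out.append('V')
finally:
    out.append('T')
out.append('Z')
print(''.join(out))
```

Execution trace: 'L' (try body) → 'B' (try body, no exception) → 'T' (finally) → 'Z' (after the try/except). Output: LBTZ

Answer: LBTZ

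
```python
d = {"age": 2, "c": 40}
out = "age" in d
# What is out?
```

Trace:
`d = {"age": 2, "c": 40}` → d = {'age': 2, 'c': 40}
`out = "age" in d` → out = True
So out = True

Answer: True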